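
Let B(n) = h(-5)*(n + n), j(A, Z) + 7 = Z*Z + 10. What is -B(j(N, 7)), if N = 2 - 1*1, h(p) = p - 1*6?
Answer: 1144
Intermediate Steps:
h(p) = -6 + p (h(p) = p - 6 = -6 + p)
N = 1 (N = 2 - 1 = 1)
j(A, Z) = 3 + Z**2 (j(A, Z) = -7 + (Z*Z + 10) = -7 + (Z**2 + 10) = -7 + (10 + Z**2) = 3 + Z**2)
B(n) = -22*n (B(n) = (-6 - 5)*(n + n) = -22*n)
-B(j(N, 7)) = -(-22)*(3 + 7**2) = -(-22)*(3 + 49) = -(-22)*52 = -1*(-1144) = 1144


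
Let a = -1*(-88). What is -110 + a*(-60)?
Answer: -5390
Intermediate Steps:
a = 88
-110 + a*(-60) = -110 + 88*(-60) = -110 - 5280 = -5390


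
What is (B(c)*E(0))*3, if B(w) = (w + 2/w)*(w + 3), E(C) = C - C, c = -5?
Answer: 0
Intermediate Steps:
E(C) = 0
B(w) = (3 + w)*(w + 2/w) (B(w) = (w + 2/w)*(3 + w) = (3 + w)*(w + 2/w))
(B(c)*E(0))*3 = ((2 + (-5)² + 3*(-5) + 6/(-5))*0)*3 = ((2 + 25 - 15 + 6*(-⅕))*0)*3 = ((2 + 25 - 15 - 6/5)*0)*3 = ((54/5)*0)*3 = 0*3 = 0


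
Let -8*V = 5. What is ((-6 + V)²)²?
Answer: 7890481/4096 ≈ 1926.4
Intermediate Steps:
V = -5/8 (V = -⅛*5 = -5/8 ≈ -0.62500)
((-6 + V)²)² = ((-6 - 5/8)²)² = ((-53/8)²)² = (2809/64)² = 7890481/4096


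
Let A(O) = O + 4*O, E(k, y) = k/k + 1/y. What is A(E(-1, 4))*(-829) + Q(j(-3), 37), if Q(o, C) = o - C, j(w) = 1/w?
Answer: -62623/12 ≈ -5218.6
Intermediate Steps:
E(k, y) = 1 + 1/y
A(O) = 5*O
A(E(-1, 4))*(-829) + Q(j(-3), 37) = (5*((1 + 4)/4))*(-829) + (1/(-3) - 1*37) = (5*((¼)*5))*(-829) + (-⅓ - 37) = (5*(5/4))*(-829) - 112/3 = (25/4)*(-829) - 112/3 = -20725/4 - 112/3 = -62623/12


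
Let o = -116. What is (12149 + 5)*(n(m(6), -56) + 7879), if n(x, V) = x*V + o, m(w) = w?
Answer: 90267758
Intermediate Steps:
n(x, V) = -116 + V*x (n(x, V) = x*V - 116 = V*x - 116 = -116 + V*x)
(12149 + 5)*(n(m(6), -56) + 7879) = (12149 + 5)*((-116 - 56*6) + 7879) = 12154*((-116 - 336) + 7879) = 12154*(-452 + 7879) = 12154*7427 = 90267758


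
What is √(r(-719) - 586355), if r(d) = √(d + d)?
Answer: √(-586355 + I*√1438) ≈ 0.025 + 765.74*I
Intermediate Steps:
r(d) = √2*√d (r(d) = √(2*d) = √2*√d)
√(r(-719) - 586355) = √(√2*√(-719) - 586355) = √(√2*(I*√719) - 586355) = √(I*√1438 - 586355) = √(-586355 + I*√1438)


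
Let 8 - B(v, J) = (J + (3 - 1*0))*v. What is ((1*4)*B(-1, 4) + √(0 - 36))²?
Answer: 3564 + 720*I ≈ 3564.0 + 720.0*I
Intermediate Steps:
B(v, J) = 8 - v*(3 + J) (B(v, J) = 8 - (J + (3 - 1*0))*v = 8 - (J + (3 + 0))*v = 8 - (J + 3)*v = 8 - (3 + J)*v = 8 - v*(3 + J))
((1*4)*B(-1, 4) + √(0 - 36))² = ((1*4)*(8 - 3*(-1) - 1*4*(-1)) + √(0 - 36))² = (4*(8 + 3 + 4) + √(-36))² = (4*15 + 6*I)² = (60 + 6*I)²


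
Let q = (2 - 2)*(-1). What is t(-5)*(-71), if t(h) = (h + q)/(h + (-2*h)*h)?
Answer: -71/11 ≈ -6.4545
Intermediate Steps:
q = 0 (q = 0*(-1) = 0)
t(h) = h/(h - 2*h**2) (t(h) = (h + 0)/(h + (-2*h)*h) = h/(h - 2*h**2))
t(-5)*(-71) = -1/(-1 + 2*(-5))*(-71) = -1/(-1 - 10)*(-71) = -1/(-11)*(-71) = -1*(-1/11)*(-71) = (1/11)*(-71) = -71/11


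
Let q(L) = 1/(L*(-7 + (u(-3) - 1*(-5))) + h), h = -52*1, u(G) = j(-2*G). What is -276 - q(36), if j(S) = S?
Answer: -25393/92 ≈ -276.01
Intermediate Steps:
u(G) = -2*G
h = -52
q(L) = 1/(-52 + 4*L) (q(L) = 1/(L*(-7 + (-2*(-3) - 1*(-5))) - 52) = 1/(L*(-7 + (6 + 5)) - 52) = 1/(L*(-7 + 11) - 52) = 1/(L*4 - 52) = 1/(4*L - 52) = 1/(-52 + 4*L))
-276 - q(36) = -276 - 1/(4*(-13 + 36)) = -276 - 1/(4*23) = -276 - 1*1/92 = -276 - 1/92 = -25393/92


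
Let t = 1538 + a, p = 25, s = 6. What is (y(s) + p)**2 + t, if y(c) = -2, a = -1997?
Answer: 70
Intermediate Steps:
t = -459 (t = 1538 - 1997 = -459)
(y(s) + p)**2 + t = (-2 + 25)**2 - 459 = 23**2 - 459 = 529 - 459 = 70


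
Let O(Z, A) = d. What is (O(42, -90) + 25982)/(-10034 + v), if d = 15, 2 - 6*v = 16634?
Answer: -25997/12806 ≈ -2.0301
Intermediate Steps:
v = -2772 (v = ⅓ - ⅙*16634 = ⅓ - 8317/3 = -2772)
O(Z, A) = 15
(O(42, -90) + 25982)/(-10034 + v) = (15 + 25982)/(-10034 - 2772) = 25997/(-12806) = 25997*(-1/12806) = -25997/12806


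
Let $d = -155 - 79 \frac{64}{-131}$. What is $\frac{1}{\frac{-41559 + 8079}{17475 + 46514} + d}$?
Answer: $- \frac{8382559}{980154141} \approx -0.0085523$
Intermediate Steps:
$d = - \frac{15249}{131}$ ($d = -155 - 79 \cdot 64 \left(- \frac{1}{131}\right) = -155 - - \frac{5056}{131} = -155 + \frac{5056}{131} = - \frac{15249}{131} \approx -116.4$)
$\frac{1}{\frac{-41559 + 8079}{17475 + 46514} + d} = \frac{1}{\frac{-41559 + 8079}{17475 + 46514} - \frac{15249}{131}} = \frac{1}{- \frac{33480}{63989} - \frac{15249}{131}} = \frac{1}{- \frac{980154141}{8382559}} = - \frac{8382559}{980154141}$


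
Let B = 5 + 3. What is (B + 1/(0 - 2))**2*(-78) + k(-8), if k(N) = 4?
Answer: -8767/2 ≈ -4383.5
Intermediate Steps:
B = 8
(B + 1/(0 - 2))**2*(-78) + k(-8) = (8 + 1/(0 - 2))**2*(-78) + 4 = (8 + 1/(-2))**2*(-78) + 4 = (8 - 1/2)**2*(-78) + 4 = (15/2)**2*(-78) + 4 = (225/4)*(-78) + 4 = -8775/2 + 4 = -8767/2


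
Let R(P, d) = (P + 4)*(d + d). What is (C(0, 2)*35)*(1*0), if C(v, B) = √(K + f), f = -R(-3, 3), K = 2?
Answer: 0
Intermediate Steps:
R(P, d) = 2*d*(4 + P) (R(P, d) = (4 + P)*(2*d) = 2*d*(4 + P))
f = -6 (f = -2*3*(4 - 3) = -2*3 = -1*6 = -6)
C(v, B) = 2*I (C(v, B) = √(2 - 6) = √(-4) = 2*I)
(C(0, 2)*35)*(1*0) = ((2*I)*35)*(1*0) = (70*I)*0 = 0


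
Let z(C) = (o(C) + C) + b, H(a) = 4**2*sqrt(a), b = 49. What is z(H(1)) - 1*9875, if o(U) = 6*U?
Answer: -9714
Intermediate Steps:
H(a) = 16*sqrt(a)
z(C) = 49 + 7*C (z(C) = (6*C + C) + 49 = 7*C + 49 = 49 + 7*C)
z(H(1)) - 1*9875 = (49 + 7*(16*sqrt(1))) - 1*9875 = (49 + 7*(16*1)) - 9875 = (49 + 7*16) - 9875 = (49 + 112) - 9875 = 161 - 9875 = -9714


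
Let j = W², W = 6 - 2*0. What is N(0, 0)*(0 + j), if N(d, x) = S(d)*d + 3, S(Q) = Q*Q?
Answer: 108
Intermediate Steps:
S(Q) = Q²
W = 6 (W = 6 - 1*0 = 6 + 0 = 6)
N(d, x) = 3 + d³ (N(d, x) = d²*d + 3 = d³ + 3 = 3 + d³)
j = 36 (j = 6² = 36)
N(0, 0)*(0 + j) = (3 + 0³)*(0 + 36) = (3 + 0)*36 = 3*36 = 108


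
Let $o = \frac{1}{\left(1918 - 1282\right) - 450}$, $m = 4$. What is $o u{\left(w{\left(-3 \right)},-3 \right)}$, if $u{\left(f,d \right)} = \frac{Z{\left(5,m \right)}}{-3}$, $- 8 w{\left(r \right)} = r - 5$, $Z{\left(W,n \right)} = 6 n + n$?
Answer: $- \frac{14}{279} \approx -0.050179$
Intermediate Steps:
$Z{\left(W,n \right)} = 7 n$
$o = \frac{1}{186}$ ($o = \frac{1}{636 - 450} = \frac{1}{186} \approx 0.0053763$)
$w{\left(r \right)} = \frac{5}{8} - \frac{r}{8}$ ($w{\left(r \right)} = - \frac{r - 5}{8} = - \frac{-5 + r}{8} = \frac{5}{8} - \frac{r}{8}$)
$u{\left(f,d \right)} = - \frac{28}{3}$ ($u{\left(f,d \right)} = \frac{7 \cdot 4}{-3} = 28 \left(- \frac{1}{3}\right) = - \frac{28}{3}$)
$o u{\left(w{\left(-3 \right)},-3 \right)} = \frac{1}{186} \left(- \frac{28}{3}\right) = - \frac{14}{279}$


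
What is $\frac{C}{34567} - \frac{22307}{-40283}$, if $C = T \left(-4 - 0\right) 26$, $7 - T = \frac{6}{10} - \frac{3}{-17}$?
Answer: $\frac{4871238949}{9104562245} \approx 0.53503$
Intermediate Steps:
$T = \frac{529}{85}$ ($T = 7 - \left(\frac{6}{10} - \frac{3}{-17}\right) = 7 - \left(6 \cdot \frac{1}{10} - - \frac{3}{17}\right) = 7 - \left(\frac{3}{5} + \frac{3}{17}\right) = 7 - \frac{66}{85} = \frac{529}{85} \approx 6.2235$)
$C = - \frac{55016}{85}$ ($C = \frac{529 \left(-4 - 0\right)}{85} \cdot 26 = \frac{529 \left(-4 + 0\right)}{85} \cdot 26 = \frac{529}{85} \left(-4\right) 26 = \left(- \frac{2116}{85}\right) 26 = - \frac{55016}{85} \approx -647.25$)
$\frac{C}{34567} - \frac{22307}{-40283} = - \frac{55016}{85 \cdot 34567} - \frac{22307}{-40283} = \left(- \frac{55016}{85}\right) \frac{1}{34567} - - \frac{22307}{40283} = - \frac{4232}{226015} + \frac{22307}{40283} = \frac{4871238949}{9104562245}$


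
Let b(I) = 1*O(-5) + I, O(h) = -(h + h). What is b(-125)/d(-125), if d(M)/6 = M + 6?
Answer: 115/714 ≈ 0.16106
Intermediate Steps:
O(h) = -2*h
d(M) = 36 + 6*M (d(M) = 6*(M + 6) = 6*(6 + M) = 36 + 6*M)
b(I) = 10 + I (b(I) = 1*(-2*(-5)) + I = 1*10 + I = 10 + I)
b(-125)/d(-125) = (10 - 125)/(36 + 6*(-125)) = -115/(36 - 750) = -115/(-714) = -115*(-1/714) = 115/714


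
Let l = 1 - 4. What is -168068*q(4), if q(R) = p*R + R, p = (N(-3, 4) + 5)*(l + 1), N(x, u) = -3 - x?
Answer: 6050448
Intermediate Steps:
l = -3
p = -10 (p = ((-3 - 1*(-3)) + 5)*(-3 + 1) = ((-3 + 3) + 5)*(-2) = (0 + 5)*(-2) = 5*(-2) = -10)
q(R) = -9*R (q(R) = -10*R + R = -9*R)
-168068*q(4) = -(-1512612)*4 = -168068*(-36) = 6050448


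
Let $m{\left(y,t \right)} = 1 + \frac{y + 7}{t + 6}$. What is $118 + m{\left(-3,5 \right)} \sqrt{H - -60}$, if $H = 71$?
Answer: $118 + \frac{15 \sqrt{131}}{11} \approx 133.61$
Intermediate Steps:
$m{\left(y,t \right)} = 1 + \frac{7 + y}{6 + t}$
$118 + m{\left(-3,5 \right)} \sqrt{H - -60} = 118 + \frac{13 + 5 - 3}{6 + 5} \sqrt{71 - -60} = 118 + \frac{1}{11} \cdot 15 \sqrt{71 + 60} = 118 + \frac{1}{11} \cdot 15 \sqrt{131} = 118 + \frac{15 \sqrt{131}}{11}$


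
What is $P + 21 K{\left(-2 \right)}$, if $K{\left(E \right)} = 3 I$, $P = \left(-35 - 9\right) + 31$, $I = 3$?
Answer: $176$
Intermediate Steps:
$P = -13$ ($P = -44 + 31 = -13$)
$K{\left(E \right)} = 9$ ($K{\left(E \right)} = 3 \cdot 3 = 9$)
$P + 21 K{\left(-2 \right)} = -13 + 21 \cdot 9 = -13 + 189 = 176$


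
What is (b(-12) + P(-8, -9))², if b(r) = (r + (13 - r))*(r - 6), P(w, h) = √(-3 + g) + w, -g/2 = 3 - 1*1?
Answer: (242 - I*√7)² ≈ 58557.0 - 1280.5*I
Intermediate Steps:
g = -4 (g = -2*(3 - 1*1) = -2*(3 - 1) = -2*2 = -4)
P(w, h) = w + I*√7 (P(w, h) = √(-3 - 4) + w = √(-7) + w = I*√7 + w = w + I*√7)
b(r) = -78 + 13*r (b(r) = 13*(-6 + r) = -78 + 13*r)
(b(-12) + P(-8, -9))² = ((-78 + 13*(-12)) + (-8 + I*√7))² = ((-78 - 156) + (-8 + I*√7))² = (-234 + (-8 + I*√7))² = (-242 + I*√7)²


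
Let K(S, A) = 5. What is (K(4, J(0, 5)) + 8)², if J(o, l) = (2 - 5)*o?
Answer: 169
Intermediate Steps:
J(o, l) = -3*o
(K(4, J(0, 5)) + 8)² = (5 + 8)² = 13² = 169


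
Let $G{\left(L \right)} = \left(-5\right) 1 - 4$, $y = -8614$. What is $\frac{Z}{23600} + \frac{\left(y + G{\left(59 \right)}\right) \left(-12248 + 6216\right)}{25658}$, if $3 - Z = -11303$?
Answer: $\frac{306954744737}{151382200} \approx 2027.7$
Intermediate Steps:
$G{\left(L \right)} = -9$ ($G{\left(L \right)} = -5 - 4 = -9$)
$Z = 11306$ ($Z = 3 - -11303 = 3 + 11303 = 11306$)
$\frac{Z}{23600} + \frac{\left(y + G{\left(59 \right)}\right) \left(-12248 + 6216\right)}{25658} = \frac{11306}{23600} + \frac{\left(-8614 - 9\right) \left(-12248 + 6216\right)}{25658} = 11306 \cdot \frac{1}{23600} + \left(-8623\right) \left(-6032\right) \frac{1}{25658} = \frac{5653}{11800} + 52013936 \cdot \frac{1}{25658} = \frac{5653}{11800} + \frac{26006968}{12829} = \frac{306954744737}{151382200}$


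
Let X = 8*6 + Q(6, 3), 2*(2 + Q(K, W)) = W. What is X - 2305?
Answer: -4515/2 ≈ -2257.5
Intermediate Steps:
Q(K, W) = -2 + W/2
X = 95/2 (X = 8*6 + (-2 + (1/2)*3) = 48 + (-2 + 3/2) = 48 - 1/2 = 95/2 ≈ 47.500)
X - 2305 = 95/2 - 2305 = -4515/2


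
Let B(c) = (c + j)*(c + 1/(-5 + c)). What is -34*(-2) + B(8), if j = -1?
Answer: 379/3 ≈ 126.33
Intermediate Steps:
B(c) = (-1 + c)*(c + 1/(-5 + c)) (B(c) = (c - 1)*(c + 1/(-5 + c)) = (-1 + c)*(c + 1/(-5 + c)))
-34*(-2) + B(8) = -34*(-2) + (-1 + 8³ - 6*8² + 6*8)/(-5 + 8) = 68 + (-1 + 512 - 6*64 + 48)/3 = 68 + (-1 + 512 - 384 + 48)/3 = 68 + (⅓)*175 = 68 + 175/3 = 379/3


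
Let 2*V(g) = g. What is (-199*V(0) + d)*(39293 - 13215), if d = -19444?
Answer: -507060632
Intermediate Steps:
V(g) = g/2
(-199*V(0) + d)*(39293 - 13215) = (-199*0/2 - 19444)*(39293 - 13215) = (-199*0 - 19444)*26078 = (0 - 19444)*26078 = -19444*26078 = -507060632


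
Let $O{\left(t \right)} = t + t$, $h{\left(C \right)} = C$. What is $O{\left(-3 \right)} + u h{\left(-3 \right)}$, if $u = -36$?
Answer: $102$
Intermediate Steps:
$O{\left(t \right)} = 2 t$
$O{\left(-3 \right)} + u h{\left(-3 \right)} = 2 \left(-3\right) - -108 = -6 + 108 = 102$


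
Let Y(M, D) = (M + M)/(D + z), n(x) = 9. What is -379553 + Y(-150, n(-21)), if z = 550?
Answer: -212170427/559 ≈ -3.7955e+5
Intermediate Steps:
Y(M, D) = 2*M/(550 + D) (Y(M, D) = (M + M)/(D + 550) = (2*M)/(550 + D) = 2*M/(550 + D))
-379553 + Y(-150, n(-21)) = -379553 + 2*(-150)/(550 + 9) = -379553 + 2*(-150)/559 = -379553 + 2*(-150)*(1/559) = -379553 - 300/559 = -212170427/559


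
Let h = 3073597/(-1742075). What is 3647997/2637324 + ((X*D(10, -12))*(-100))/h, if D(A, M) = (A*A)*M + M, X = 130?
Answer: -8043290061082907199/900674570492 ≈ -8.9303e+6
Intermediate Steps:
h = -3073597/1742075 (h = 3073597*(-1/1742075) = -3073597/1742075 ≈ -1.7643)
D(A, M) = M + M*A**2 (D(A, M) = A**2*M + M = M*A**2 + M = M + M*A**2)
3647997/2637324 + ((X*D(10, -12))*(-100))/h = 3647997/2637324 + ((130*(-12*(1 + 10**2)))*(-100))/(-3073597/1742075) = 3647997*(1/2637324) + ((130*(-12*(1 + 100)))*(-100))*(-1742075/3073597) = 405333/293036 + ((130*(-12*101))*(-100))*(-1742075/3073597) = 405333/293036 + ((130*(-1212))*(-100))*(-1742075/3073597) = 405333/293036 - 157560*(-100)*(-1742075/3073597) = 405333/293036 + 15756000*(-1742075/3073597) = 405333/293036 - 27448133700000/3073597 = -8043290061082907199/900674570492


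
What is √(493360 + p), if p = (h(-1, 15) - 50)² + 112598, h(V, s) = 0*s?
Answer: √608458 ≈ 780.04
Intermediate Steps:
h(V, s) = 0
p = 115098 (p = (0 - 50)² + 112598 = (-50)² + 112598 = 2500 + 112598 = 115098)
√(493360 + p) = √(493360 + 115098) = √608458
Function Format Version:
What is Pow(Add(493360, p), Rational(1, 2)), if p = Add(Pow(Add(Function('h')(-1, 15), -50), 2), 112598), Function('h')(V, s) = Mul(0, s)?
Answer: Pow(608458, Rational(1, 2)) ≈ 780.04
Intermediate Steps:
Function('h')(V, s) = 0
p = 115098 (p = Add(Pow(Add(0, -50), 2), 112598) = Add(Pow(-50, 2), 112598) = Add(2500, 112598) = 115098)
Pow(Add(493360, p), Rational(1, 2)) = Pow(Add(493360, 115098), Rational(1, 2)) = Pow(608458, Rational(1, 2))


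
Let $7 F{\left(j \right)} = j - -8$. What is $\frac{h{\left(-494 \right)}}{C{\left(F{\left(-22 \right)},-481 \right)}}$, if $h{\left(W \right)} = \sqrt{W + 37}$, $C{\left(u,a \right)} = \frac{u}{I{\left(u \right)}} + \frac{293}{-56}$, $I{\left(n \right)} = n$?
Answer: $- \frac{56 i \sqrt{457}}{237} \approx - 5.0512 i$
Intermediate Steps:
$F{\left(j \right)} = \frac{8}{7} + \frac{j}{7}$ ($F{\left(j \right)} = \frac{j - -8}{7} = \frac{j + 8}{7} = \frac{8 + j}{7} = \frac{8}{7} + \frac{j}{7}$)
$C{\left(u,a \right)} = - \frac{237}{56}$ ($C{\left(u,a \right)} = \frac{u}{u} + \frac{293}{-56} = 1 + 293 \left(- \frac{1}{56}\right) = 1 - \frac{293}{56} = - \frac{237}{56}$)
$h{\left(W \right)} = \sqrt{37 + W}$
$\frac{h{\left(-494 \right)}}{C{\left(F{\left(-22 \right)},-481 \right)}} = \frac{\sqrt{37 - 494}}{- \frac{237}{56}} = \sqrt{-457} \left(- \frac{56}{237}\right) = i \sqrt{457} \left(- \frac{56}{237}\right) = - \frac{56 i \sqrt{457}}{237}$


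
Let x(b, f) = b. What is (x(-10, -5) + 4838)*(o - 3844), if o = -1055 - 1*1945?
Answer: -33042832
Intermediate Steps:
o = -3000 (o = -1055 - 1945 = -3000)
(x(-10, -5) + 4838)*(o - 3844) = (-10 + 4838)*(-3000 - 3844) = 4828*(-6844) = -33042832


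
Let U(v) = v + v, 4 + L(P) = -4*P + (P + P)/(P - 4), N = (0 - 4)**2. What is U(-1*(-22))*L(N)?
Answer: -8624/3 ≈ -2874.7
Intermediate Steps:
N = 16 (N = (-4)**2 = 16)
L(P) = -4 - 4*P + 2*P/(-4 + P) (L(P) = -4 + (-4*P + (P + P)/(P - 4)) = -4 + (-4*P + (2*P)/(-4 + P)) = -4 + (-4*P + 2*P/(-4 + P)) = -4 - 4*P + 2*P/(-4 + P))
U(v) = 2*v
U(-1*(-22))*L(N) = (2*(-1*(-22)))*(2*(8 - 2*16**2 + 7*16)/(-4 + 16)) = (2*22)*(2*(8 - 2*256 + 112)/12) = 44*(2*(1/12)*(8 - 512 + 112)) = 44*(2*(1/12)*(-392)) = 44*(-196/3) = -8624/3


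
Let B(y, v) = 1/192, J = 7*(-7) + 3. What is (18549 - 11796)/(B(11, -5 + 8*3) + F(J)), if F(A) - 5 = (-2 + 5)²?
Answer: 1296576/2689 ≈ 482.18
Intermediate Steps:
J = -46 (J = -49 + 3 = -46)
F(A) = 14 (F(A) = 5 + (-2 + 5)² = 5 + 3² = 5 + 9 = 14)
B(y, v) = 1/192
(18549 - 11796)/(B(11, -5 + 8*3) + F(J)) = (18549 - 11796)/(1/192 + 14) = 6753/(2689/192) = 6753*(192/2689) = 1296576/2689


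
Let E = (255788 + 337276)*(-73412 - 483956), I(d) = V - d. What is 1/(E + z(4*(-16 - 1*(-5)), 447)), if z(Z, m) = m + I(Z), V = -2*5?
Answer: -1/330554895071 ≈ -3.0252e-12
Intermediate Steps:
V = -10
I(d) = -10 - d
z(Z, m) = -10 + m - Z (z(Z, m) = m + (-10 - Z) = -10 + m - Z)
E = -330554895552 (E = 593064*(-557368) = -330554895552)
1/(E + z(4*(-16 - 1*(-5)), 447)) = 1/(-330554895552 + (-10 + 447 - 4*(-16 - 1*(-5)))) = 1/(-330554895552 + (-10 + 447 - 4*(-16 + 5))) = 1/(-330554895552 + (-10 + 447 - 4*(-11))) = 1/(-330554895552 + (-10 + 447 - 1*(-44))) = 1/(-330554895552 + (-10 + 447 + 44)) = 1/(-330554895552 + 481) = 1/(-330554895071) = -1/330554895071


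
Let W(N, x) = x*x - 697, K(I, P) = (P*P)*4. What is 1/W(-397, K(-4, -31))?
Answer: 1/14775639 ≈ 6.7679e-8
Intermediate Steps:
K(I, P) = 4*P² (K(I, P) = P²*4 = 4*P²)
W(N, x) = -697 + x² (W(N, x) = x² - 697 = -697 + x²)
1/W(-397, K(-4, -31)) = 1/(-697 + (4*(-31)²)²) = 1/(-697 + (4*961)²) = 1/(-697 + 3844²) = 1/(-697 + 14776336) = 1/14775639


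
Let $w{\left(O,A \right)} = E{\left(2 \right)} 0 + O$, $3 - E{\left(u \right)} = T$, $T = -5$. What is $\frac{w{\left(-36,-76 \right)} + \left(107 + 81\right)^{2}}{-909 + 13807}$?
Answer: $\frac{17654}{6449} \approx 2.7375$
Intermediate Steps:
$E{\left(u \right)} = 8$ ($E{\left(u \right)} = 3 - -5 = 3 + 5 = 8$)
$w{\left(O,A \right)} = O$ ($w{\left(O,A \right)} = 8 \cdot 0 + O = 0 + O = O$)
$\frac{w{\left(-36,-76 \right)} + \left(107 + 81\right)^{2}}{-909 + 13807} = \frac{-36 + \left(107 + 81\right)^{2}}{-909 + 13807} = \frac{-36 + 188^{2}}{12898} = \left(-36 + 35344\right) \frac{1}{12898} = 35308 \cdot \frac{1}{12898} = \frac{17654}{6449}$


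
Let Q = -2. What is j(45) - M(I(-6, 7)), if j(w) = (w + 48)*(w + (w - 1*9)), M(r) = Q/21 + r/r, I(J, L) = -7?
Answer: 158174/21 ≈ 7532.1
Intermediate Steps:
M(r) = 19/21 (M(r) = -2/21 + r/r = -2*1/21 + 1 = -2/21 + 1 = 19/21)
j(w) = (-9 + 2*w)*(48 + w) (j(w) = (48 + w)*(w + (w - 9)) = (48 + w)*(w + (-9 + w)) = (48 + w)*(-9 + 2*w) = (-9 + 2*w)*(48 + w))
j(45) - M(I(-6, 7)) = (-432 + 2*45**2 + 87*45) - 1*19/21 = (-432 + 2*2025 + 3915) - 19/21 = (-432 + 4050 + 3915) - 19/21 = 7533 - 19/21 = 158174/21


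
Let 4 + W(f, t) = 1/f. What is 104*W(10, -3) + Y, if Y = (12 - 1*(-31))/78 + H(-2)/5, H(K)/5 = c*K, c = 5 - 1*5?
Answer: -157969/390 ≈ -405.05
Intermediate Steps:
W(f, t) = -4 + 1/f
c = 0 (c = 5 - 5 = 0)
H(K) = 0 (H(K) = 5*(0*K) = 5*0 = 0)
Y = 43/78 (Y = (12 - 1*(-31))/78 + 0/5 = (12 + 31)*(1/78) + 0*(⅕) = 43*(1/78) + 0 = 43/78 + 0 = 43/78 ≈ 0.55128)
104*W(10, -3) + Y = 104*(-4 + 1/10) + 43/78 = 104*(-4 + ⅒) + 43/78 = 104*(-39/10) + 43/78 = -2028/5 + 43/78 = -157969/390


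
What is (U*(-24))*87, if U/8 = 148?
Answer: -2472192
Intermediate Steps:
U = 1184 (U = 8*148 = 1184)
(U*(-24))*87 = (1184*(-24))*87 = -28416*87 = -2472192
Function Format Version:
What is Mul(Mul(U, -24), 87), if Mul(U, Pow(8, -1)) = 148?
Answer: -2472192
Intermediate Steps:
U = 1184 (U = Mul(8, 148) = 1184)
Mul(Mul(U, -24), 87) = Mul(Mul(1184, -24), 87) = Mul(-28416, 87) = -2472192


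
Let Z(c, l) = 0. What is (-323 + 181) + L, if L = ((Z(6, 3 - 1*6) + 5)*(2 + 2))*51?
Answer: 878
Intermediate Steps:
L = 1020 (L = ((0 + 5)*(2 + 2))*51 = (5*4)*51 = 20*51 = 1020)
(-323 + 181) + L = (-323 + 181) + 1020 = -142 + 1020 = 878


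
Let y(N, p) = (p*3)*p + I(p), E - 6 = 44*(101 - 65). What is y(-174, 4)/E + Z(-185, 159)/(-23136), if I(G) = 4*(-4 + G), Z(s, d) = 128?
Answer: 4724/191595 ≈ 0.024656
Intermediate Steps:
I(G) = -16 + 4*G
E = 1590 (E = 6 + 44*(101 - 65) = 6 + 44*36 = 6 + 1584 = 1590)
y(N, p) = -16 + 3*p² + 4*p (y(N, p) = (p*3)*p + (-16 + 4*p) = (3*p)*p + (-16 + 4*p) = 3*p² + (-16 + 4*p) = -16 + 3*p² + 4*p)
y(-174, 4)/E + Z(-185, 159)/(-23136) = (-16 + 3*4² + 4*4)/1590 + 128/(-23136) = (-16 + 3*16 + 16)*(1/1590) + 128*(-1/23136) = (-16 + 48 + 16)*(1/1590) - 4/723 = 48*(1/1590) - 4/723 = 8/265 - 4/723 = 4724/191595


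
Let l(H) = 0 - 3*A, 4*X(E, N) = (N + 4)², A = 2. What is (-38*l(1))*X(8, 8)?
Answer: 8208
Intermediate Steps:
X(E, N) = (4 + N)²/4 (X(E, N) = (N + 4)²/4 = (4 + N)²/4)
l(H) = -6 (l(H) = 0 - 3*2 = 0 - 6 = -6)
(-38*l(1))*X(8, 8) = (-38*(-6))*((4 + 8)²/4) = 228*((¼)*12²) = 228*((¼)*144) = 228*36 = 8208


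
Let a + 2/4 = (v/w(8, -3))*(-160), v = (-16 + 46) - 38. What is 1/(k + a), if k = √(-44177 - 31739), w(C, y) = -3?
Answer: -15378/9301945 - 72*I*√18979/9301945 ≈ -0.0016532 - 0.0010663*I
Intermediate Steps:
v = -8 (v = 30 - 38 = -8)
a = -2563/6 (a = -½ - 8/(-3)*(-160) = -½ - 8*(-⅓)*(-160) = -½ + (8/3)*(-160) = -½ - 1280/3 = -2563/6 ≈ -427.17)
k = 2*I*√18979 (k = √(-75916) = 2*I*√18979 ≈ 275.53*I)
1/(k + a) = 1/(2*I*√18979 - 2563/6) = 1/(-2563/6 + 2*I*√18979)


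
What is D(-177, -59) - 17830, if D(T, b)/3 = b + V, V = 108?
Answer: -17683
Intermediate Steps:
D(T, b) = 324 + 3*b (D(T, b) = 3*(b + 108) = 3*(108 + b) = 324 + 3*b)
D(-177, -59) - 17830 = (324 + 3*(-59)) - 17830 = (324 - 177) - 17830 = 147 - 17830 = -17683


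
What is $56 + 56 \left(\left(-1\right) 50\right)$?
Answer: $-2744$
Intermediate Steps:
$56 + 56 \left(\left(-1\right) 50\right) = 56 + 56 \left(-50\right) = 56 - 2800 = -2744$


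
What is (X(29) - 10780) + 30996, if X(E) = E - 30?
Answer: 20215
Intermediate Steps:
X(E) = -30 + E
(X(29) - 10780) + 30996 = ((-30 + 29) - 10780) + 30996 = (-1 - 10780) + 30996 = -10781 + 30996 = 20215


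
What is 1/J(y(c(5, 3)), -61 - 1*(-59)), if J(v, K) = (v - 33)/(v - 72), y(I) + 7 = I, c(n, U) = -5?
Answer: 28/15 ≈ 1.8667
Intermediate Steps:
y(I) = -7 + I
J(v, K) = (-33 + v)/(-72 + v)
1/J(y(c(5, 3)), -61 - 1*(-59)) = 1/((-33 + (-7 - 5))/(-72 + (-7 - 5))) = 1/((-33 - 12)/(-72 - 12)) = 1/(-45/(-84)) = 1/(-1/84*(-45)) = 1/(15/28) = 28/15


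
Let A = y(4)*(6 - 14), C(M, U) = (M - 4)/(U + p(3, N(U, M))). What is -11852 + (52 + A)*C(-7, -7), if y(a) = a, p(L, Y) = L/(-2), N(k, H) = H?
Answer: -201044/17 ≈ -11826.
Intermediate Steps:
p(L, Y) = -L/2 (p(L, Y) = L*(-1/2) = -L/2)
C(M, U) = (-4 + M)/(-3/2 + U) (C(M, U) = (M - 4)/(U - 1/2*3) = (-4 + M)/(U - 3/2) = (-4 + M)/(-3/2 + U))
A = -32 (A = 4*(6 - 14) = 4*(-8) = -32)
-11852 + (52 + A)*C(-7, -7) = -11852 + (52 - 32)*(2*(-4 - 7)/(-3 + 2*(-7))) = -11852 + 20*(2*(-11)/(-3 - 14)) = -11852 + 20*(2*(-11)/(-17)) = -11852 + 20*(2*(-1/17)*(-11)) = -11852 + 20*(22/17) = -11852 + 440/17 = -201044/17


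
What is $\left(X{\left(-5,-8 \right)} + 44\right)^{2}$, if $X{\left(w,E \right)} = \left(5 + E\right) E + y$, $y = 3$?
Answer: $5041$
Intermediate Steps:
$X{\left(w,E \right)} = 3 + E \left(5 + E\right)$ ($X{\left(w,E \right)} = \left(5 + E\right) E + 3 = E \left(5 + E\right) + 3 = 3 + E \left(5 + E\right)$)
$\left(X{\left(-5,-8 \right)} + 44\right)^{2} = \left(\left(3 + \left(-8\right)^{2} + 5 \left(-8\right)\right) + 44\right)^{2} = \left(\left(3 + 64 - 40\right) + 44\right)^{2} = \left(27 + 44\right)^{2} = 71^{2} = 5041$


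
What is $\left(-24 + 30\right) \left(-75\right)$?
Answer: $-450$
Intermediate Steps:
$\left(-24 + 30\right) \left(-75\right) = 6 \left(-75\right) = -450$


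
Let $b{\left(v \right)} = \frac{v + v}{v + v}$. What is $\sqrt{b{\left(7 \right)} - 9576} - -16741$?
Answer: $16741 + 5 i \sqrt{383} \approx 16741.0 + 97.852 i$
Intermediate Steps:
$b{\left(v \right)} = 1$ ($b{\left(v \right)} = \frac{2 v}{2 v} = 2 v \frac{1}{2 v} = 1$)
$\sqrt{b{\left(7 \right)} - 9576} - -16741 = \sqrt{1 - 9576} - -16741 = \sqrt{-9575} + 16741 = 5 i \sqrt{383} + 16741 = 16741 + 5 i \sqrt{383}$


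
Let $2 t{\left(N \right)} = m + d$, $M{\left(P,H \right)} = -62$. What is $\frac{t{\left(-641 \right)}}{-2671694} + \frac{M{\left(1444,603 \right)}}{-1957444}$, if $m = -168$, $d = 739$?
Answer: $- \frac{196602617}{2614845695068} \approx -7.5187 \cdot 10^{-5}$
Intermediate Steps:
$t{\left(N \right)} = \frac{571}{2}$ ($t{\left(N \right)} = \frac{-168 + 739}{2} = \frac{1}{2} \cdot 571 = \frac{571}{2}$)
$\frac{t{\left(-641 \right)}}{-2671694} + \frac{M{\left(1444,603 \right)}}{-1957444} = \frac{571}{2 \left(-2671694\right)} - \frac{62}{-1957444} = \frac{571}{2} \left(- \frac{1}{2671694}\right) - - \frac{31}{978722} = - \frac{571}{5343388} + \frac{31}{978722} = - \frac{196602617}{2614845695068}$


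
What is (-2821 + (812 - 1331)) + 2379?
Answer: -961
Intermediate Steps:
(-2821 + (812 - 1331)) + 2379 = (-2821 - 519) + 2379 = -3340 + 2379 = -961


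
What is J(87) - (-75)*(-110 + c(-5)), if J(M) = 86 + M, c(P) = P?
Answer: -8452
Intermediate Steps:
J(87) - (-75)*(-110 + c(-5)) = (86 + 87) - (-75)*(-110 - 5) = 173 - (-75)*(-115) = 173 - 1*8625 = 173 - 8625 = -8452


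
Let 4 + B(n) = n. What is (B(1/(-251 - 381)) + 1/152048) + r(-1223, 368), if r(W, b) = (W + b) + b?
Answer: -5897808799/12011792 ≈ -491.00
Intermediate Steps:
B(n) = -4 + n
r(W, b) = W + 2*b
(B(1/(-251 - 381)) + 1/152048) + r(-1223, 368) = ((-4 + 1/(-251 - 381)) + 1/152048) + (-1223 + 2*368) = ((-4 + 1/(-632)) + 1/152048) + (-1223 + 736) = ((-4 - 1/632) + 1/152048) - 487 = (-2529/632 + 1/152048) - 487 = -48066095/12011792 - 487 = -5897808799/12011792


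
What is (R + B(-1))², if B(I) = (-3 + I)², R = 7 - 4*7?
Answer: 25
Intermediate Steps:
R = -21 (R = 7 - 28 = -21)
(R + B(-1))² = (-21 + (-3 - 1)²)² = (-21 + (-4)²)² = (-21 + 16)² = (-5)² = 25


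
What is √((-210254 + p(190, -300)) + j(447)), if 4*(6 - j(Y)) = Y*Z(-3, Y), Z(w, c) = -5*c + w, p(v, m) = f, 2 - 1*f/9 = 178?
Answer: √153058/2 ≈ 195.61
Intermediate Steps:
f = -1584 (f = 18 - 9*178 = 18 - 1602 = -1584)
p(v, m) = -1584
Z(w, c) = w - 5*c
j(Y) = 6 - Y*(-3 - 5*Y)/4
√((-210254 + p(190, -300)) + j(447)) = √((-210254 - 1584) + (6 + (¼)*447*(3 + 5*447))) = √(-211838 + (6 + (¼)*447*(3 + 2235))) = √(-211838 + (6 + (¼)*447*2238)) = √(-211838 + (6 + 500193/2)) = √(-211838 + 500205/2) = √(76529/2) = √153058/2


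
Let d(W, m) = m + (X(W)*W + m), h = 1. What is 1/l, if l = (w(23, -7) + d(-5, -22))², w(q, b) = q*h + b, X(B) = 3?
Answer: 1/1849 ≈ 0.00054083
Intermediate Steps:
w(q, b) = b + q (w(q, b) = q*1 + b = q + b = b + q)
d(W, m) = 2*m + 3*W (d(W, m) = m + (3*W + m) = m + (m + 3*W) = 2*m + 3*W)
l = 1849 (l = ((-7 + 23) + (2*(-22) + 3*(-5)))² = (16 + (-44 - 15))² = (16 - 59)² = (-43)² = 1849)
1/l = 1/1849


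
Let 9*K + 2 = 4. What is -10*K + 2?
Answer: -2/9 ≈ -0.22222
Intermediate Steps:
K = 2/9 (K = -2/9 + (⅑)*4 = -2/9 + 4/9 = 2/9 ≈ 0.22222)
-10*K + 2 = -10*2/9 + 2 = -20/9 + 2 = -2/9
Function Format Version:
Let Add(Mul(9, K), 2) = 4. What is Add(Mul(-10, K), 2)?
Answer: Rational(-2, 9) ≈ -0.22222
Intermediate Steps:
K = Rational(2, 9) (K = Add(Rational(-2, 9), Mul(Rational(1, 9), 4)) = Add(Rational(-2, 9), Rational(4, 9)) = Rational(2, 9) ≈ 0.22222)
Add(Mul(-10, K), 2) = Add(Mul(-10, Rational(2, 9)), 2) = Add(Rational(-20, 9), 2) = Rational(-2, 9)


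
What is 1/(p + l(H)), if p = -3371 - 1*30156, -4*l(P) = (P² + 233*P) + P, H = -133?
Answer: -4/120675 ≈ -3.3147e-5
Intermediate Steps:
l(P) = -117*P/2 - P²/4 (l(P) = -((P² + 233*P) + P)/4 = -(P² + 234*P)/4 = -117*P/2 - P²/4)
p = -33527 (p = -3371 - 30156 = -33527)
1/(p + l(H)) = 1/(-33527 - ¼*(-133)*(234 - 133)) = 1/(-33527 - ¼*(-133)*101) = 1/(-33527 + 13433/4) = 1/(-120675/4) = -4/120675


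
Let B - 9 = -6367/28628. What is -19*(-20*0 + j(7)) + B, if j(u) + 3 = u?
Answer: -1924443/28628 ≈ -67.222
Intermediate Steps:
j(u) = -3 + u
B = 251285/28628 (B = 9 - 6367/28628 = 251285/28628 ≈ 8.7776)
-19*(-20*0 + j(7)) + B = -19*(-20*0 + (-3 + 7)) + 251285/28628 = -19*(0 + 4) + 251285/28628 = -19*4 + 251285/28628 = -76 + 251285/28628 = -1924443/28628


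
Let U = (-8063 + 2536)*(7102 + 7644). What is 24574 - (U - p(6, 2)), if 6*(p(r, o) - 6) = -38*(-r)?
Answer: 81525760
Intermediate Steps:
p(r, o) = 6 + 19*r/3 (p(r, o) = 6 + (-38*(-r))/6 = 6 + (-(-38)*r)/6 = 6 + (38*r)/6 = 6 + 19*r/3)
U = -81501142 (U = -5527*14746 = -81501142)
24574 - (U - p(6, 2)) = 24574 - (-81501142 - (6 + (19/3)*6)) = 24574 - (-81501142 - (6 + 38)) = 24574 - (-81501142 - 1*44) = 24574 - (-81501142 - 44) = 24574 - 1*(-81501186) = 24574 + 81501186 = 81525760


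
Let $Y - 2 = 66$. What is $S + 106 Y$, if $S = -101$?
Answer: $7107$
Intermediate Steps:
$Y = 68$ ($Y = 2 + 66 = 68$)
$S + 106 Y = -101 + 106 \cdot 68 = -101 + 7208 = 7107$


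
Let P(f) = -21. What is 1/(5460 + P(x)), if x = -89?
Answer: 1/5439 ≈ 0.00018386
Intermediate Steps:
1/(5460 + P(x)) = 1/(5460 - 21) = 1/5439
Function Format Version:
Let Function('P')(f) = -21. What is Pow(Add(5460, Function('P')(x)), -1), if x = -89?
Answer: Rational(1, 5439) ≈ 0.00018386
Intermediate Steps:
Pow(Add(5460, Function('P')(x)), -1) = Pow(Add(5460, -21), -1) = Pow(5439, -1) = Rational(1, 5439)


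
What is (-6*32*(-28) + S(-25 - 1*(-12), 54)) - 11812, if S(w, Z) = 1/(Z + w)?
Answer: -263875/41 ≈ -6436.0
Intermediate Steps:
(-6*32*(-28) + S(-25 - 1*(-12), 54)) - 11812 = (-6*32*(-28) + 1/(54 + (-25 - 1*(-12)))) - 11812 = (-192*(-28) + 1/(54 + (-25 + 12))) - 11812 = (5376 + 1/(54 - 13)) - 11812 = (5376 + 1/41) - 11812 = 220417/41 - 11812 = -263875/41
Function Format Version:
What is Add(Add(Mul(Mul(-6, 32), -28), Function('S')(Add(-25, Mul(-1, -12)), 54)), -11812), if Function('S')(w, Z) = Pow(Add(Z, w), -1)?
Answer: Rational(-263875, 41) ≈ -6436.0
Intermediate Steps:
Add(Add(Mul(Mul(-6, 32), -28), Function('S')(Add(-25, Mul(-1, -12)), 54)), -11812) = Add(Add(Mul(Mul(-6, 32), -28), Pow(Add(54, Add(-25, Mul(-1, -12))), -1)), -11812) = Add(Add(Mul(-192, -28), Pow(Add(54, Add(-25, 12)), -1)), -11812) = Add(Add(5376, Pow(Add(54, -13), -1)), -11812) = Add(Add(5376, Pow(41, -1)), -11812) = Add(Add(5376, Rational(1, 41)), -11812) = Add(Rational(220417, 41), -11812) = Rational(-263875, 41)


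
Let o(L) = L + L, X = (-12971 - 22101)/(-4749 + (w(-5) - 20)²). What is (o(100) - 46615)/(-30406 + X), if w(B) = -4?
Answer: 193689795/126849166 ≈ 1.5269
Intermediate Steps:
X = 35072/4173 (X = (-12971 - 22101)/(-4749 + (-4 - 20)²) = -35072/(-4749 + (-24)²) = -35072/(-4749 + 576) = -35072/(-4173) = -35072*(-1/4173) = 35072/4173 ≈ 8.4045)
o(L) = 2*L
(o(100) - 46615)/(-30406 + X) = (2*100 - 46615)/(-30406 + 35072/4173) = (200 - 46615)/(-126849166/4173) = -46415*(-4173/126849166) = 193689795/126849166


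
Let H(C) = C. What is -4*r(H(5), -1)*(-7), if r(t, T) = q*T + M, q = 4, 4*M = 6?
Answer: -70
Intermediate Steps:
M = 3/2 (M = (1/4)*6 = 3/2 ≈ 1.5000)
r(t, T) = 3/2 + 4*T (r(t, T) = 4*T + 3/2 = 3/2 + 4*T)
-4*r(H(5), -1)*(-7) = -4*(3/2 + 4*(-1))*(-7) = -4*(3/2 - 4)*(-7) = -4*(-5/2)*(-7) = 10*(-7) = -70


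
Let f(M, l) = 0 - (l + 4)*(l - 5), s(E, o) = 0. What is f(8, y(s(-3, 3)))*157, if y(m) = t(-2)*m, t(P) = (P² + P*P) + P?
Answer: 3140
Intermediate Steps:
t(P) = P + 2*P² (t(P) = (P² + P²) + P = 2*P² + P = P + 2*P²)
y(m) = 6*m (y(m) = (-2*(1 + 2*(-2)))*m = (-2*(1 - 4))*m = (-2*(-3))*m = 6*m)
f(M, l) = -(-5 + l)*(4 + l) (f(M, l) = 0 - (4 + l)*(-5 + l) = 0 - (-5 + l)*(4 + l) = -(-5 + l)*(4 + l))
f(8, y(s(-3, 3)))*157 = (20 + 6*0 - (6*0)²)*157 = (20 + 0 - 1*0²)*157 = (20 + 0 - 1*0)*157 = (20 + 0 + 0)*157 = 20*157 = 3140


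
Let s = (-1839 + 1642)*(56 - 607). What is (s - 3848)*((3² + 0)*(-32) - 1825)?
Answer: -221228987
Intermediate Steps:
s = 108547 (s = -197*(-551) = 108547)
(s - 3848)*((3² + 0)*(-32) - 1825) = (108547 - 3848)*((3² + 0)*(-32) - 1825) = 104699*((9 + 0)*(-32) - 1825) = 104699*(9*(-32) - 1825) = 104699*(-288 - 1825) = 104699*(-2113) = -221228987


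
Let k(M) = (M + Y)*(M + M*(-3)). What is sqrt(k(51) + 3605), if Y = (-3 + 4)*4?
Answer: I*sqrt(2005) ≈ 44.777*I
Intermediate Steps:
Y = 4 (Y = 1*4 = 4)
k(M) = -2*M*(4 + M) (k(M) = (M + 4)*(M + M*(-3)) = (4 + M)*(M - 3*M) = (4 + M)*(-2*M) = -2*M*(4 + M))
sqrt(k(51) + 3605) = sqrt(-2*51*(4 + 51) + 3605) = sqrt(-2*51*55 + 3605) = sqrt(-5610 + 3605) = sqrt(-2005) = I*sqrt(2005)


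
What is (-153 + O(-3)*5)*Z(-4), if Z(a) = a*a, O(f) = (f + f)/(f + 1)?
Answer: -2208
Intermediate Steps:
O(f) = 2*f/(1 + f) (O(f) = (2*f)/(1 + f) = 2*f/(1 + f))
Z(a) = a²
(-153 + O(-3)*5)*Z(-4) = (-153 + (2*(-3)/(1 - 3))*5)*(-4)² = (-153 + (2*(-3)/(-2))*5)*16 = (-153 + (2*(-3)*(-½))*5)*16 = (-153 + 3*5)*16 = (-153 + 15)*16 = -138*16 = -2208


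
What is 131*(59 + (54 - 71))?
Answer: 5502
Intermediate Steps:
131*(59 + (54 - 71)) = 131*(59 - 17) = 131*42 = 5502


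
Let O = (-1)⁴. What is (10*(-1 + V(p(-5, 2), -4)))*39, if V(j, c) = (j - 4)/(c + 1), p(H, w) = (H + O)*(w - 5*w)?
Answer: -4030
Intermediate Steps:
O = 1
p(H, w) = -4*w*(1 + H) (p(H, w) = (H + 1)*(w - 5*w) = (1 + H)*(-4*w) = -4*w*(1 + H))
V(j, c) = (-4 + j)/(1 + c)
(10*(-1 + V(p(-5, 2), -4)))*39 = (10*(-1 + (-4 - 4*2*(1 - 5))/(1 - 4)))*39 = (10*(-1 + (-4 - 4*2*(-4))/(-3)))*39 = (10*(-1 - (-4 + 32)/3))*39 = (10*(-1 - ⅓*28))*39 = (10*(-1 - 28/3))*39 = (10*(-31/3))*39 = -310/3*39 = -4030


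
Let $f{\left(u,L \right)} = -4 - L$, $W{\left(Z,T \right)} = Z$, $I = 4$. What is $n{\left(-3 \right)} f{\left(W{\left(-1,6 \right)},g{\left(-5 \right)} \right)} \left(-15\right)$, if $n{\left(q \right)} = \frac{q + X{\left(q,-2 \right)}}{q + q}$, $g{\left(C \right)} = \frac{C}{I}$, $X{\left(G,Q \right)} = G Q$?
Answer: $- \frac{165}{8} \approx -20.625$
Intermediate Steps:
$g{\left(C \right)} = \frac{C}{4}$
$n{\left(q \right)} = - \frac{1}{2}$ ($n{\left(q \right)} = \frac{q + q \left(-2\right)}{q + q} = \frac{q - 2 q}{2 q} = - q \frac{1}{2 q} = - \frac{1}{2}$)
$n{\left(-3 \right)} f{\left(W{\left(-1,6 \right)},g{\left(-5 \right)} \right)} \left(-15\right) = - \frac{-4 - \frac{1}{4} \left(-5\right)}{2} \left(-15\right) = - \frac{-4 - - \frac{5}{4}}{2} \left(-15\right) = - \frac{-4 + \frac{5}{4}}{2} \left(-15\right) = \left(- \frac{1}{2}\right) \left(- \frac{11}{4}\right) \left(-15\right) = \frac{11}{8} \left(-15\right) = - \frac{165}{8}$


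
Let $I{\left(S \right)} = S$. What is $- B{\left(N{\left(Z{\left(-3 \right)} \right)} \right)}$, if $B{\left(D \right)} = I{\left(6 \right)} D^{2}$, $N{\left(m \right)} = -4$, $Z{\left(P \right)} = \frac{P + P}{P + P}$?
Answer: $-96$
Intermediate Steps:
$Z{\left(P \right)} = 1$ ($Z{\left(P \right)} = \frac{2 P}{2 P} = 2 P \frac{1}{2 P} = 1$)
$B{\left(D \right)} = 6 D^{2}$
$- B{\left(N{\left(Z{\left(-3 \right)} \right)} \right)} = - 6 \left(-4\right)^{2} = - 6 \cdot 16 = \left(-1\right) 96 = -96$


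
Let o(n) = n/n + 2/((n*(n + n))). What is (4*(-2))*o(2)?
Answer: -10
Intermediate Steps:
o(n) = 1 + n**(-2) (o(n) = 1 + 2/((n*(2*n))) = 1 + 2/((2*n**2)) = 1 + 2*(1/(2*n**2)) = 1 + n**(-2))
(4*(-2))*o(2) = (4*(-2))*(1 + 2**(-2)) = -8*(1 + 1/4) = -8*5/4 = -10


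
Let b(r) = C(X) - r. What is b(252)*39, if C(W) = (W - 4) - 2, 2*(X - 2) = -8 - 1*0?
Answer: -10140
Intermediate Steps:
X = -2 (X = 2 + (-8 - 1*0)/2 = 2 + (-8 + 0)/2 = 2 + (½)*(-8) = 2 - 4 = -2)
C(W) = -6 + W (C(W) = (-4 + W) - 2 = -6 + W)
b(r) = -8 - r (b(r) = (-6 - 2) - r = -8 - r)
b(252)*39 = (-8 - 1*252)*39 = (-8 - 252)*39 = -260*39 = -10140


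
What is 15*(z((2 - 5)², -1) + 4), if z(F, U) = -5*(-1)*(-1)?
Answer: -15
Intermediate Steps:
z(F, U) = -5 (z(F, U) = 5*(-1) = -5)
15*(z((2 - 5)², -1) + 4) = 15*(-5 + 4) = 15*(-1) = -15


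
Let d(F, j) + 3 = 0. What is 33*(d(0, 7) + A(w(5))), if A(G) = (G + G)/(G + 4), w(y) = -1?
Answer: -121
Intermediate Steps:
d(F, j) = -3 (d(F, j) = -3 + 0 = -3)
A(G) = 2*G/(4 + G) (A(G) = (2*G)/(4 + G) = 2*G/(4 + G))
33*(d(0, 7) + A(w(5))) = 33*(-3 + 2*(-1)/(4 - 1)) = 33*(-3 + 2*(-1)/3) = 33*(-3 + 2*(-1)*(⅓)) = 33*(-3 - ⅔) = 33*(-11/3) = -121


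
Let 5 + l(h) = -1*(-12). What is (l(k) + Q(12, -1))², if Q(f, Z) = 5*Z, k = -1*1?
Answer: 4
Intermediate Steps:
k = -1
l(h) = 7 (l(h) = -5 - 1*(-12) = -5 + 12 = 7)
(l(k) + Q(12, -1))² = (7 + 5*(-1))² = (7 - 5)² = 2² = 4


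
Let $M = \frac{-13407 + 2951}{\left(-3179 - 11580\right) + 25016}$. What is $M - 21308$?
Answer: $- \frac{218566612}{10257} \approx -21309.0$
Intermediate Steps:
$M = - \frac{10456}{10257}$ ($M = - \frac{10456}{\left(-3179 - 11580\right) + 25016} = - \frac{10456}{-14759 + 25016} = - \frac{10456}{10257} \approx -1.0194$)
$M - 21308 = - \frac{10456}{10257} - 21308 = - \frac{218566612}{10257}$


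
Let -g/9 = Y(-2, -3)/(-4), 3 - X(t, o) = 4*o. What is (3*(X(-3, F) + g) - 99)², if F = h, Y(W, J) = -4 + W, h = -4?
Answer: 27225/4 ≈ 6806.3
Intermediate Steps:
F = -4
X(t, o) = 3 - 4*o
g = -27/2 (g = -9*(-4 - 2)/(-4) = -(-54)*(-1)/4 = -9*3/2 = -27/2 ≈ -13.500)
(3*(X(-3, F) + g) - 99)² = (3*((3 - 4*(-4)) - 27/2) - 99)² = (3*((3 + 16) - 27/2) - 99)² = (3*(19 - 27/2) - 99)² = (3*(11/2) - 99)² = (33/2 - 99)² = (-165/2)² = 27225/4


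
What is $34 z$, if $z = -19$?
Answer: $-646$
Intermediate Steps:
$34 z = 34 \left(-19\right) = -646$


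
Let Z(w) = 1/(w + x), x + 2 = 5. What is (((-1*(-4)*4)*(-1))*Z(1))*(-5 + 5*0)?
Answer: 20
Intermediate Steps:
x = 3 (x = -2 + 5 = 3)
Z(w) = 1/(3 + w) (Z(w) = 1/(w + 3) = 1/(3 + w))
(((-1*(-4)*4)*(-1))*Z(1))*(-5 + 5*0) = (((-1*(-4)*4)*(-1))/(3 + 1))*(-5 + 5*0) = (((4*4)*(-1))/4)*(-5 + 0) = ((16*(-1))*(¼))*(-5) = -16*¼*(-5) = -4*(-5) = 20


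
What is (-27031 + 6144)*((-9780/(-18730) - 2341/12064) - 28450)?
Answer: 13427106533192387/22595872 ≈ 5.9423e+8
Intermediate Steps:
(-27031 + 6144)*((-9780/(-18730) - 2341/12064) - 28450) = -20887*((-9780*(-1/18730) - 2341*1/12064) - 28450) = -20887*((978/1873 - 2341/12064) - 28450) = -20887*(7413899/22595872 - 28450) = -20887*(-642845144501/22595872) = 13427106533192387/22595872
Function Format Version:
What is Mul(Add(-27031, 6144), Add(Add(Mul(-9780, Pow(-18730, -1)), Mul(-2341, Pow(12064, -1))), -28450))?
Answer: Rational(13427106533192387, 22595872) ≈ 5.9423e+8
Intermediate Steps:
Mul(Add(-27031, 6144), Add(Add(Mul(-9780, Pow(-18730, -1)), Mul(-2341, Pow(12064, -1))), -28450)) = Mul(-20887, Add(Add(Mul(-9780, Rational(-1, 18730)), Mul(-2341, Rational(1, 12064))), -28450)) = Mul(-20887, Add(Add(Rational(978, 1873), Rational(-2341, 12064)), -28450)) = Mul(-20887, Add(Rational(7413899, 22595872), -28450)) = Mul(-20887, Rational(-642845144501, 22595872)) = Rational(13427106533192387, 22595872)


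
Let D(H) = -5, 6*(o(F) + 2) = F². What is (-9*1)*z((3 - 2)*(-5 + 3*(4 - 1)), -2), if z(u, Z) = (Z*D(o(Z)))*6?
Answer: -540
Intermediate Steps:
o(F) = -2 + F²/6
z(u, Z) = -30*Z (z(u, Z) = (Z*(-5))*6 = -5*Z*6 = -30*Z)
(-9*1)*z((3 - 2)*(-5 + 3*(4 - 1)), -2) = (-9*1)*(-30*(-2)) = -9*60 = -540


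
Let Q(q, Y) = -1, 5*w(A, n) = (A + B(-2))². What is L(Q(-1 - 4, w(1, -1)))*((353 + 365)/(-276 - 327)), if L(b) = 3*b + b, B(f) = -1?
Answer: 2872/603 ≈ 4.7629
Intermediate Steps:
w(A, n) = (-1 + A)²/5 (w(A, n) = (A - 1)²/5 = (-1 + A)²/5)
L(b) = 4*b
L(Q(-1 - 4, w(1, -1)))*((353 + 365)/(-276 - 327)) = (4*(-1))*((353 + 365)/(-276 - 327)) = -2872/(-603) = -2872*(-1)/603 = -4*(-718/603) = 2872/603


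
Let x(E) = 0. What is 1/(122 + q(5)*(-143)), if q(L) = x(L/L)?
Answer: 1/122 ≈ 0.0081967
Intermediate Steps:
q(L) = 0
1/(122 + q(5)*(-143)) = 1/(122 + 0*(-143)) = 1/(122 + 0) = 1/122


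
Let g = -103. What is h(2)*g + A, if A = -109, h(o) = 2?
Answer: -315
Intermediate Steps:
h(2)*g + A = 2*(-103) - 109 = -206 - 109 = -315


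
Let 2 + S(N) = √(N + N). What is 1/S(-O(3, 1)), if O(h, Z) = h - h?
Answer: -½ ≈ -0.50000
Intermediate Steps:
O(h, Z) = 0
S(N) = -2 + √2*√N (S(N) = -2 + √(N + N) = -2 + √(2*N) = -2 + √2*√N)
1/S(-O(3, 1)) = 1/(-2 + √2*√(-1*0)) = 1/(-2 + √2*√0) = 1/(-2 + √2*0) = 1/(-2 + 0) = 1/(-2) = -½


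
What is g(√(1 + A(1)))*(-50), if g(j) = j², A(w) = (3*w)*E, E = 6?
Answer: -950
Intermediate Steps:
A(w) = 18*w (A(w) = (3*w)*6 = 18*w)
g(√(1 + A(1)))*(-50) = (√(1 + 18*1))²*(-50) = (√(1 + 18))²*(-50) = (√19)²*(-50) = 19*(-50) = -950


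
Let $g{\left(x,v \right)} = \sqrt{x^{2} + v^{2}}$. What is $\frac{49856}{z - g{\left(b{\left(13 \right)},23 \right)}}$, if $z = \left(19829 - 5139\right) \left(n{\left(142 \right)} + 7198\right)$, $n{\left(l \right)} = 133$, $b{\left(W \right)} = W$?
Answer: $\frac{2684555897920}{5798825431955701} + \frac{24928 \sqrt{698}}{5798825431955701} \approx 0.00046295$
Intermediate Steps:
$g{\left(x,v \right)} = \sqrt{v^{2} + x^{2}}$
$z = 107692390$ ($z = \left(19829 - 5139\right) \left(133 + 7198\right) = 14690 \cdot 7331 = 107692390$)
$\frac{49856}{z - g{\left(b{\left(13 \right)},23 \right)}} = \frac{49856}{107692390 - \sqrt{23^{2} + 13^{2}}} = \frac{49856}{107692390 - \sqrt{529 + 169}} = \frac{49856}{107692390 - \sqrt{698}}$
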